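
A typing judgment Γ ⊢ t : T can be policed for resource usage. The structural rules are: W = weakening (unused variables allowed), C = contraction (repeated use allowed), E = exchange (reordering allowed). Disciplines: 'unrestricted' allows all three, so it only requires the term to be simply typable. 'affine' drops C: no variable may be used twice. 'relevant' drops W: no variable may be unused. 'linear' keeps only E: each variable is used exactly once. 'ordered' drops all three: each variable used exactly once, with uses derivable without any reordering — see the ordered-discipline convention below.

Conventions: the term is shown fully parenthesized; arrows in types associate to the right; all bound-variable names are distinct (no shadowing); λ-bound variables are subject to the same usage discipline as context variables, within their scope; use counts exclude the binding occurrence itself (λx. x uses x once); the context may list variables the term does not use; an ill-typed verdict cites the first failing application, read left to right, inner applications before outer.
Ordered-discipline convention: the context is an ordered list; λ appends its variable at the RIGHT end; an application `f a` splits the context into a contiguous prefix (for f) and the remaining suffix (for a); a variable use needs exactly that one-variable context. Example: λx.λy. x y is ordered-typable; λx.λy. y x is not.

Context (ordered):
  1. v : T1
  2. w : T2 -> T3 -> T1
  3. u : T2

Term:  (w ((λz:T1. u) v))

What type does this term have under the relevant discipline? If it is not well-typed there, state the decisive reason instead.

not well-typed under relevant — unused: z — weakening required
variable uses: v=1; w=1; u=1; z (bound)=0
uses in reading order: w, u, v
typing: well-typed at T3 -> T1
all disciplines: ordered ✗; linear ✗; affine ✓; relevant ✗; unrestricted ✓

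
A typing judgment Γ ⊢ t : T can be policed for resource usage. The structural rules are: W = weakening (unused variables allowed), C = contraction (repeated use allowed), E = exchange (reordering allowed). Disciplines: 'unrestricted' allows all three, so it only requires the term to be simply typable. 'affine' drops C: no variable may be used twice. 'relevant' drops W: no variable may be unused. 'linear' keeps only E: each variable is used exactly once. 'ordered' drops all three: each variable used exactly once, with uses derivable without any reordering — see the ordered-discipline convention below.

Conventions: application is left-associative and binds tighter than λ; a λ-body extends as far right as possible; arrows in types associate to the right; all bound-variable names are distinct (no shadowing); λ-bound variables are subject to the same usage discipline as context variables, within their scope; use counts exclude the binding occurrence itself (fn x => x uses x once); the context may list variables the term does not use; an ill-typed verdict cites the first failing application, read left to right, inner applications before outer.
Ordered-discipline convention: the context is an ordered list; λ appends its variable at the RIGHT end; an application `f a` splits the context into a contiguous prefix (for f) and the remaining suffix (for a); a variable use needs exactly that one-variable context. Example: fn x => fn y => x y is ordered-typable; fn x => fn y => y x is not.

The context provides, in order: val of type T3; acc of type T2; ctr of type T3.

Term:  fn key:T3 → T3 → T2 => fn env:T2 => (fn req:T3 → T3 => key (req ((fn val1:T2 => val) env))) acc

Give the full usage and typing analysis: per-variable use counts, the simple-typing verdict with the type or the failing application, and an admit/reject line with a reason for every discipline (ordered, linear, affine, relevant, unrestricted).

use counts: val=1, acc=1, ctr=0, key (bound)=1, env (bound)=1, req (bound)=1, val1 (bound)=0
uses in reading order: key, req, val, env, acc
typing: ill-typed: an application expects T3 → T3 but receives T2
ordered: ✗, not simply typable
linear: ✗, fails simple typing
affine: ✗, a type mismatch blocks all five
relevant: ✗, the type mismatch rejects it
unrestricted: ✗, not simply typable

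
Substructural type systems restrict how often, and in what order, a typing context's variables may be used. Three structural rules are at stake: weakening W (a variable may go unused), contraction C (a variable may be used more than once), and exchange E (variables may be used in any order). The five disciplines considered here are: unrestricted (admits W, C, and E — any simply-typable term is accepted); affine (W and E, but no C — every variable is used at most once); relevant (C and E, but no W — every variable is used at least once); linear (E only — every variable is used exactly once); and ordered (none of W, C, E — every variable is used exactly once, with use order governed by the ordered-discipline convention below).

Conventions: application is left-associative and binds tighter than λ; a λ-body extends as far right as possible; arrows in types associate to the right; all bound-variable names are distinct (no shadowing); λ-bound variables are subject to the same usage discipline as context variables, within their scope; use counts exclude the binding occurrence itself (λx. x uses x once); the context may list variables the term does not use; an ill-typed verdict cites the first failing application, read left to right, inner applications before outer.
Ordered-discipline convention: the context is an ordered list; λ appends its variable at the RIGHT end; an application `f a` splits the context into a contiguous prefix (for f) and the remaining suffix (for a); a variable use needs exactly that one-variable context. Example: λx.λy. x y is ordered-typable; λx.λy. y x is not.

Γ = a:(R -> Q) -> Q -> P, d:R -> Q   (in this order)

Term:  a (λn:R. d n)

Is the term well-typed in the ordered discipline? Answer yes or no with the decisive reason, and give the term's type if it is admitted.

yes — one use each (a, d, n); ordered split holds; term : Q -> P
variable uses: a ×1; d ×1; n [bound] ×1
use order (left to right): a, d, n
typing: well-typed at Q -> P
per-discipline verdicts: ordered ✓ | linear ✓ | affine ✓ | relevant ✓ | unrestricted ✓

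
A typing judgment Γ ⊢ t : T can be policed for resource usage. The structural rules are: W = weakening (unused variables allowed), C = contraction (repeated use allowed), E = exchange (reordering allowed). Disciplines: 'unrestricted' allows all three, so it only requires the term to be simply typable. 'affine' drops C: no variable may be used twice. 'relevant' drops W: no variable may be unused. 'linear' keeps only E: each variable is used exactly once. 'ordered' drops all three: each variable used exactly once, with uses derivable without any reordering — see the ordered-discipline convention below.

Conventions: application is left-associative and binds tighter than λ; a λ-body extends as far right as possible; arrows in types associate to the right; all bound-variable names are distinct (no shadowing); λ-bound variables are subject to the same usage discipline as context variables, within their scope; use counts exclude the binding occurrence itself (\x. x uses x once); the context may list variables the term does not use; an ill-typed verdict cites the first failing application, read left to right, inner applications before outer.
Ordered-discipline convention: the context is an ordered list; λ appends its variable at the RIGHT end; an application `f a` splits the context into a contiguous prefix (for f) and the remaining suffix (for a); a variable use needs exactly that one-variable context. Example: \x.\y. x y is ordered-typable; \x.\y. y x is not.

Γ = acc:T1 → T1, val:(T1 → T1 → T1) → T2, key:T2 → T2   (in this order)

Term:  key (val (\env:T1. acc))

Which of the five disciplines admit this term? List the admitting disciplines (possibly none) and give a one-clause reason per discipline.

admitted in: affine, unrestricted
counts: acc=1, val=1, key=1, env (bound)=0
use order (left to right): key, val, acc
typing: ✓ — T2
ordered: ✗ — needs weakening: env unused
linear: ✗ — needs weakening: env unused
affine: ✓ — none of acc, val, key, env used more than once
relevant: ✗ — needs weakening: env unused
unrestricted: ✓ — well-typed at T2; no restrictions here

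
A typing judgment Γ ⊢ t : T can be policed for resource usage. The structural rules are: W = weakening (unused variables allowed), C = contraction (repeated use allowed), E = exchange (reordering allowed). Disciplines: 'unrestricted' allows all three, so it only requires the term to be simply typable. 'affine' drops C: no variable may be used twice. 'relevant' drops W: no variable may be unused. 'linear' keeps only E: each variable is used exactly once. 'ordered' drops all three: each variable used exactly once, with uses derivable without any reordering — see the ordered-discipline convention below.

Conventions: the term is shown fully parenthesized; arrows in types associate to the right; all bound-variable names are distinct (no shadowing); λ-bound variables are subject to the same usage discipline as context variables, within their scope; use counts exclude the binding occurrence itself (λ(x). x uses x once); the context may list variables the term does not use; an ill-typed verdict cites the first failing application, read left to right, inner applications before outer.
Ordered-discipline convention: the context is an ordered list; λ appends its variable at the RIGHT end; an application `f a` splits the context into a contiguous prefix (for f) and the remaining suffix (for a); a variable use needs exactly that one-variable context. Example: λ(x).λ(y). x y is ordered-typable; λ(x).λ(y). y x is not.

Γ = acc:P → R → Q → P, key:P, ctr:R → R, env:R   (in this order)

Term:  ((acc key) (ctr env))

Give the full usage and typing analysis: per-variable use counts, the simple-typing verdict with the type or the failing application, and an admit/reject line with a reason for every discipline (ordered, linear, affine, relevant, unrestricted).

use counts: acc: 1, key: 1, ctr: 1, env: 1
uses in reading order: acc, key, ctr, env
typing: well-typed at Q → P
ordered: ✓, one use each (acc, key, ctr, env); ordered split holds
linear: ✓, exactly-once usage across acc, key, ctr, env
affine: ✓, acc, key, ctr, env: no repeats, contraction unneeded
relevant: ✓, every one of acc, key, ctr, env appears
unrestricted: ✓, simply typable at Q → P; W, C, E all held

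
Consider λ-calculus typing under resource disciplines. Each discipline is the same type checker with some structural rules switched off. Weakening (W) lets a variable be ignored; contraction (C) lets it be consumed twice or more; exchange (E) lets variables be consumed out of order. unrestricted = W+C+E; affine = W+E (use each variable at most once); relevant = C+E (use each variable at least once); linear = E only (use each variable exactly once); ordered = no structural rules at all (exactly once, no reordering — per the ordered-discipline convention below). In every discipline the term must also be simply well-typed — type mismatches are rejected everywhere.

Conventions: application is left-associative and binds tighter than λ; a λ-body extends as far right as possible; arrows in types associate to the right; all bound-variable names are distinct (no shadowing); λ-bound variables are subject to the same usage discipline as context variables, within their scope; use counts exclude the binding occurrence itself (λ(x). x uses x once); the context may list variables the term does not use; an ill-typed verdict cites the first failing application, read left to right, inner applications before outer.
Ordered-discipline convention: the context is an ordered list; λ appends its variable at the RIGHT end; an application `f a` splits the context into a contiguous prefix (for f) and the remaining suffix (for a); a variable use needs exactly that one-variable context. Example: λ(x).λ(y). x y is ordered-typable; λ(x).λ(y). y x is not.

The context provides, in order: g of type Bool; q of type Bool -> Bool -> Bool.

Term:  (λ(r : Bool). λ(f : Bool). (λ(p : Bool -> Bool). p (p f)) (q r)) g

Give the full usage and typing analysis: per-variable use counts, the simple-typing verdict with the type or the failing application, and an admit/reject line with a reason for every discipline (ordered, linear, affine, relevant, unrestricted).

usage: g ×1, q ×1, r [bound] ×1, f [bound] ×1, p [bound] ×2
order of uses: p, p, f, q, r, g
typing: well-typed — term : Bool -> Bool
ordered: ✗, p ×2 used more than once (contraction)
linear: ✗, p ×2 used more than once (contraction)
affine: ✗, p ×2 used more than once (contraction)
relevant: ✓, none of g, q, r, f, p goes unused
unrestricted: ✓, type-checks (Bool -> Bool) and nothing is barred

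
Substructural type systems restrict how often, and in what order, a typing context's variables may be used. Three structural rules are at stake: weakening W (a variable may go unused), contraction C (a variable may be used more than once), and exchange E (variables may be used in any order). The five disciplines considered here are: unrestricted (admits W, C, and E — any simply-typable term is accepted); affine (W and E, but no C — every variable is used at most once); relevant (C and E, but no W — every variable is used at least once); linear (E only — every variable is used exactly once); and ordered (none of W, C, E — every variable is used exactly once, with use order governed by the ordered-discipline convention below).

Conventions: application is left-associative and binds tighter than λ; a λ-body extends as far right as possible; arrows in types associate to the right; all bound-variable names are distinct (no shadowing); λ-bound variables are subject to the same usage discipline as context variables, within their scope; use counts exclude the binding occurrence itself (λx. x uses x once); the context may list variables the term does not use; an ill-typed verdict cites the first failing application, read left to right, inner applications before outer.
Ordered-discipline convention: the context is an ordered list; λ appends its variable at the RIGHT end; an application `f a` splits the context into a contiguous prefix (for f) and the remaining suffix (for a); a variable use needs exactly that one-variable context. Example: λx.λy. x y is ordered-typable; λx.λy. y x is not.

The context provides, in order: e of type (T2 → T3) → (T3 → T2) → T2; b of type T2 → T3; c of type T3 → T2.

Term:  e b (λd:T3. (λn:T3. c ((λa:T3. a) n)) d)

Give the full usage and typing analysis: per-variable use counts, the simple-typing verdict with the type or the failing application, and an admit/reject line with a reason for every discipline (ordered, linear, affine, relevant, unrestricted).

variable uses: e: 1×, b: 1×, c: 1×, d (λ-bound): 1×, n (λ-bound): 1×, a (λ-bound): 1×
use order (left to right): e, b, c, a, n, d
typing: the term checks, with type T2
ordered: ✓, single-use (e, b, c, d, n, a), ordered derivation ok
linear: ✓, each of e, b, c, d, n, a used exactly once
affine: ✓, at most one use each (e, b, c, d, n, a)
relevant: ✓, e, b, c, d, n, a: all used, weakening unneeded
unrestricted: ✓, typability at T2 is all that's needed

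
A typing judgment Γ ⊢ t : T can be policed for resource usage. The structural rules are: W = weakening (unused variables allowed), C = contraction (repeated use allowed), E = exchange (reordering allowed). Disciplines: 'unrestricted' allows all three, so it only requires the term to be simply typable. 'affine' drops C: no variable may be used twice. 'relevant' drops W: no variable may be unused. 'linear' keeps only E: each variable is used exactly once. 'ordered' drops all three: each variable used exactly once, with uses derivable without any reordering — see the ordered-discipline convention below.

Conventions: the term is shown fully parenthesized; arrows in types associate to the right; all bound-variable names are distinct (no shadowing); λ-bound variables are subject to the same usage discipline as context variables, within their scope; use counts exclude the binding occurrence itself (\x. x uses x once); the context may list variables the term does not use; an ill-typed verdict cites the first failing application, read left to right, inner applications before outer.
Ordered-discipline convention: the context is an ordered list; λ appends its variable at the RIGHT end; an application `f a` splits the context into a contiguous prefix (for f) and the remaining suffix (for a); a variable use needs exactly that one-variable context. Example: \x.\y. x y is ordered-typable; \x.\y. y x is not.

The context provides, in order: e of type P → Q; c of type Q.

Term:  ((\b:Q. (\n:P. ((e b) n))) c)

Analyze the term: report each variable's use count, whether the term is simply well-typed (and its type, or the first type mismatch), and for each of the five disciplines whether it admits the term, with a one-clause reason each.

counts: e=1; c=1; b (λ-bound)=1; n (λ-bound)=1
use order (left to right): e, b, n, c
typing: ill-typed: an application expects P but receives Q
ordered: ✗ — not simply typable
linear: ✗ — fails simple typing
affine: ✗ — a type mismatch blocks all five
relevant: ✗ — the type mismatch rejects it
unrestricted: ✗ — not simply typable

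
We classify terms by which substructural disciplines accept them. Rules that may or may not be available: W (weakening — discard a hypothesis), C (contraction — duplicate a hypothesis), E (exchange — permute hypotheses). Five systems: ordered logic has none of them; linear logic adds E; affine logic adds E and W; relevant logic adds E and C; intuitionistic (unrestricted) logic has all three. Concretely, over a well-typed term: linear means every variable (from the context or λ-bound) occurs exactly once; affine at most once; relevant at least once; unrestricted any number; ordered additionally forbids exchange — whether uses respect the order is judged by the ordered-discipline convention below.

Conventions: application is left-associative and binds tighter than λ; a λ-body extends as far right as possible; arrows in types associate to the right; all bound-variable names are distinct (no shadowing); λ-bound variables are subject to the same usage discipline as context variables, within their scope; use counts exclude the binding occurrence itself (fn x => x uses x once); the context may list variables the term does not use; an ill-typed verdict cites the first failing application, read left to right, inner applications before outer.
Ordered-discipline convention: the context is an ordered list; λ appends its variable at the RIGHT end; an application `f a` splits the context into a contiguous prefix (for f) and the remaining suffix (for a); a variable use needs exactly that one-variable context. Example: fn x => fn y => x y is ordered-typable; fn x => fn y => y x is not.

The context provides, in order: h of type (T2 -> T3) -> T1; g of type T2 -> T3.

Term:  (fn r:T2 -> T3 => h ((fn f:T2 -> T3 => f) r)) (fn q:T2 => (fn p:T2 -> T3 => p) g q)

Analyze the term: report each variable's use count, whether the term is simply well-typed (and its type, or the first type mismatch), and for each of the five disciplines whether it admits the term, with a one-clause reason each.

counts: h: 1, g: 1, r (λ-bound): 1, f (λ-bound): 1, q (λ-bound): 1, p (λ-bound): 1
left-to-right use order: h, f, r, p, g, q
typing: ✓ — T1
ordered: ✓ — single-use (h, g, r, f, q, p), ordered derivation ok
linear: ✓ — exactly-once usage across h, g, r, f, q, p
affine: ✓ — none of h, g, r, f, q, p used more than once
relevant: ✓ — at least one use each (h, g, r, f, q, p)
unrestricted: ✓ — simply typable at T1; W, C, E all held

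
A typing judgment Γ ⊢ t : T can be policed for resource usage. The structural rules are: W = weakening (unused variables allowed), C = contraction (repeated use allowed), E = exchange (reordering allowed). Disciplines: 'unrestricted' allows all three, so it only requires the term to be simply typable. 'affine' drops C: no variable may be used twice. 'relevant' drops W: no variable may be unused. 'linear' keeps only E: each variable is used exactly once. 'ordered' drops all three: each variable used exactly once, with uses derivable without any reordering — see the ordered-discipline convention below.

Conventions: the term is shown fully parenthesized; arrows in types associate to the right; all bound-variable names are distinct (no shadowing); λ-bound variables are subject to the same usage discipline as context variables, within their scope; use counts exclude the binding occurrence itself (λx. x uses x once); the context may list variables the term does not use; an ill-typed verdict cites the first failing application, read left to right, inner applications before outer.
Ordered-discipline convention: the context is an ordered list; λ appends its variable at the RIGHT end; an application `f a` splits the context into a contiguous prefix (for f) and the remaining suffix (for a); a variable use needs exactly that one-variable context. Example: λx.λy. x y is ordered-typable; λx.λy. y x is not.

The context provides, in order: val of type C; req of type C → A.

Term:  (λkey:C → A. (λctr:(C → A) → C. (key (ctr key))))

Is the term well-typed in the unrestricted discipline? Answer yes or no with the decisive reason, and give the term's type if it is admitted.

yes — well-typed at (C → A) → ((C → A) → C) → A; no restrictions here; term : (C → A) → ((C → A) → C) → A
use counts: val=0; req=0; key [bound]=2; ctr [bound]=1
order of uses: key, ctr, key
typing: well-typed at (C → A) → ((C → A) → C) → A
all disciplines: ordered ✗, linear ✗, affine ✗, relevant ✗, unrestricted ✓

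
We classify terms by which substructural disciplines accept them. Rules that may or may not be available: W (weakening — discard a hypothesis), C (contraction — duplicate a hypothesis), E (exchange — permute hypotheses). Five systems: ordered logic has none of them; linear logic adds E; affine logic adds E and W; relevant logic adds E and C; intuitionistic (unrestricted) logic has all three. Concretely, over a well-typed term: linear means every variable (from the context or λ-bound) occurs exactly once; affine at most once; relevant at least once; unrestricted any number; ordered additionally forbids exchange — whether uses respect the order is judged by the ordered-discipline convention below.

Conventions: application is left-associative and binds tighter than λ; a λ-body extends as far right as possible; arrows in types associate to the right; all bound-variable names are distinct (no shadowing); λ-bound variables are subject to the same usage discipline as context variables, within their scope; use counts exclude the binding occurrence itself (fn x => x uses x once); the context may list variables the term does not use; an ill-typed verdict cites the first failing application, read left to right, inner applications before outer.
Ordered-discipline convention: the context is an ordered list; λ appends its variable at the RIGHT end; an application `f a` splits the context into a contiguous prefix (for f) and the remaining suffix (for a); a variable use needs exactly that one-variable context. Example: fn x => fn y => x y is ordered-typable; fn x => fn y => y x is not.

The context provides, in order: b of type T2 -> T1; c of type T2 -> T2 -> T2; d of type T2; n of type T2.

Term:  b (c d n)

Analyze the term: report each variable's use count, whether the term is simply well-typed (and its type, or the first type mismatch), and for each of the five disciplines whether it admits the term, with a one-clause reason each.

variable uses: b ×1; c ×1; d ×1; n ×1
order of uses: b, c, d, n
typing: well-typed — term : T1
ordered ✓ (single-use (b, c, d, n), ordered derivation ok)
linear ✓ (each of b, c, d, n used exactly once)
affine ✓ (b, c, d, n: no repeats, contraction unneeded)
relevant ✓ (every one of b, c, d, n appears)
unrestricted ✓ (typability at T1 is all that's needed)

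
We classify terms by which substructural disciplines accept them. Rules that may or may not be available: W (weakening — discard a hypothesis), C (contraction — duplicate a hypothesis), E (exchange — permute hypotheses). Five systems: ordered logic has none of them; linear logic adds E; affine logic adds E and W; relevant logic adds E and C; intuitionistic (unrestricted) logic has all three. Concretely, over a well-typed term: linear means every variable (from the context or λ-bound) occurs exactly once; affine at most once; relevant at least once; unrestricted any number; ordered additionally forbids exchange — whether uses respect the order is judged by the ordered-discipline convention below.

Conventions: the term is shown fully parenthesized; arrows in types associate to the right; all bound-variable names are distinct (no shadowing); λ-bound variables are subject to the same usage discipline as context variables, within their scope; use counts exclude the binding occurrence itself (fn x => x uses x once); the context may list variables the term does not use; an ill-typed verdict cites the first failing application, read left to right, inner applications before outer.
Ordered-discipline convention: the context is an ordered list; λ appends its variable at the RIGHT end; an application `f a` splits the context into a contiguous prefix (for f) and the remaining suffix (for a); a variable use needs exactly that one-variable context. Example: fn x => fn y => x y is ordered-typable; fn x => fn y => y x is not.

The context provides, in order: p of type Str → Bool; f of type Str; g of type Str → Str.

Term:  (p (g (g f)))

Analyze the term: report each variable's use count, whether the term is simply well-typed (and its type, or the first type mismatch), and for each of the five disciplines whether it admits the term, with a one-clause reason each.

variable uses: p=1; f=1; g=2
uses in reading order: p, g, g, f
typing: the term checks, with type Bool
ordered: ✗ — uses contraction: g ×2
linear: ✗ — uses contraction: g ×2
affine: ✗ — uses contraction: g ×2
relevant: ✓ — at least one use each (p, f, g)
unrestricted: ✓ — simply typable at Bool; W, C, E all held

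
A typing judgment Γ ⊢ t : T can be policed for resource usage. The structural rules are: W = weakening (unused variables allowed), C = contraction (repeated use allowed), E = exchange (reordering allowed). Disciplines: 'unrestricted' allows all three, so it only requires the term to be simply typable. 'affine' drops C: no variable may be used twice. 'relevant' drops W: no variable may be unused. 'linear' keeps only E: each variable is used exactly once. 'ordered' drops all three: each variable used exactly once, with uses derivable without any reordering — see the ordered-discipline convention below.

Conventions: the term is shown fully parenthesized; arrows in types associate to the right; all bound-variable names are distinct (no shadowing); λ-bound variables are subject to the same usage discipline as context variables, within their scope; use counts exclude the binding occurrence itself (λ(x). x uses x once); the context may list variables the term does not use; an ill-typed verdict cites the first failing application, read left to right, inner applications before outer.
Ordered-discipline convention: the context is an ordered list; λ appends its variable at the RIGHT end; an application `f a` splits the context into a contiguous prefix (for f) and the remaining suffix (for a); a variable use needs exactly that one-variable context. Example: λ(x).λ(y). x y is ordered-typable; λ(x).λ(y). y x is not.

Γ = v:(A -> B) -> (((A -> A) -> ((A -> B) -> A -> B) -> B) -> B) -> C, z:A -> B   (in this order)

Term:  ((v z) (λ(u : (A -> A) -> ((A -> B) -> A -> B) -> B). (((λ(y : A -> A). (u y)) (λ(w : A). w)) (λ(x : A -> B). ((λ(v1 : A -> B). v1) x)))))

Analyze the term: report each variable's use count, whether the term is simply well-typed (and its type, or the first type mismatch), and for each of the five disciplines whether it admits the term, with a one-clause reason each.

counts: v: 1; z: 1; u (λ-bound): 1; y (λ-bound): 1; w (λ-bound): 1; x (λ-bound): 1; v1 (λ-bound): 1
use order (left to right): v, z, u, y, w, v1, x
typing: well-typed — term : C
ordered ✓ (v, z, u, y, w, x, v1: once each, no exchange needed)
linear ✓ (single use per variable (v, z, u, y, w, x, v1))
affine ✓ (at most one use each (v, z, u, y, w, x, v1))
relevant ✓ (at least one use each (v, z, u, y, w, x, v1))
unrestricted ✓ (simply typable at C; W, C, E all held)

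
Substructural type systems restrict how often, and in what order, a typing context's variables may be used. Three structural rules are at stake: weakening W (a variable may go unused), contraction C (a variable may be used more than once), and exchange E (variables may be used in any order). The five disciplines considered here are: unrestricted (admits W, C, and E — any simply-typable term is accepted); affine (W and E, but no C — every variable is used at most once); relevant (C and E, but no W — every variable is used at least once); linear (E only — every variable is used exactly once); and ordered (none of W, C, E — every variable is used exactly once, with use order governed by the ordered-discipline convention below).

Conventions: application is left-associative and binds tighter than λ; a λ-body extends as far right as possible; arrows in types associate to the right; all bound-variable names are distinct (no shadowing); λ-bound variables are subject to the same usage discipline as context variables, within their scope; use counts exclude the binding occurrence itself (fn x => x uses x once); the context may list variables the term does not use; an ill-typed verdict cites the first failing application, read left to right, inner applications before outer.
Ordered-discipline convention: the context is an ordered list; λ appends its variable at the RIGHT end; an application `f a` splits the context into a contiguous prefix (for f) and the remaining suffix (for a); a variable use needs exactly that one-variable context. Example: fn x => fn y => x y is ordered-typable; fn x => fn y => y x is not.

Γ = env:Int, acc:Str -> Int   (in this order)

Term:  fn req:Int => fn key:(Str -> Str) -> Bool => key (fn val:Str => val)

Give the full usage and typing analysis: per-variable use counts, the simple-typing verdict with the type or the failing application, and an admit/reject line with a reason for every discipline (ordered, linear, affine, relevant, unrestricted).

counts: env: 0×; acc: 0×; req [bound]: 0×; key [bound]: 1×; val [bound]: 1×
order of uses: key, val
typing: ✓ — Int -> ((Str -> Str) -> Bool) -> Bool
ordered: ✗ — needs weakening: env, acc, req unused
linear: ✗ — needs weakening: env, acc, req unused
affine: ✓ — env, acc, req, key, val: no repeats, contraction unneeded
relevant: ✗ — needs weakening: env, acc, req unused
unrestricted: ✓ — type-checks (Int -> ((Str -> Str) -> Bool) -> Bool) and nothing is barred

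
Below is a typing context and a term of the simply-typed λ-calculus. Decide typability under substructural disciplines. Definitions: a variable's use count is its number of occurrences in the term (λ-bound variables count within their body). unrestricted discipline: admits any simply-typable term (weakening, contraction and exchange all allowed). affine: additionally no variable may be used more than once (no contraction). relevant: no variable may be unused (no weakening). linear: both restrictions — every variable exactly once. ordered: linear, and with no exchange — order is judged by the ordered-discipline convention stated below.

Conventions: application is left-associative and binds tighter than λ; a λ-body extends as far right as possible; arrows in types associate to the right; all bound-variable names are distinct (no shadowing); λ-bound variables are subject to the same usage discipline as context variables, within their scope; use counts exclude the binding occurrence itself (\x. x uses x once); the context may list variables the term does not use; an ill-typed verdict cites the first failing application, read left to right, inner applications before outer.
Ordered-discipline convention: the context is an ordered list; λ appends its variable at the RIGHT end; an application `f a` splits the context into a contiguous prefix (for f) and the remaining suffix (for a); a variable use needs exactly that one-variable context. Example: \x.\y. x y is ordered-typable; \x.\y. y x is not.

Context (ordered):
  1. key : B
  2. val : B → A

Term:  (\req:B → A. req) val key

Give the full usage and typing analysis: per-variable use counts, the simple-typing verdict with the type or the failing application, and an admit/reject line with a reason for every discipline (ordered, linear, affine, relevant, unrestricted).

usage: key ×1; val ×1; req [bound] ×1
use order (left to right): req, val, key
typing: well-typed — term : A
ordered: ✗, needs exchange: uses follow req, val, key
linear: ✓, exactly-once usage across key, val, req
affine: ✓, at most one use each (key, val, req)
relevant: ✓, every one of key, val, req appears
unrestricted: ✓, typability at A is all that's needed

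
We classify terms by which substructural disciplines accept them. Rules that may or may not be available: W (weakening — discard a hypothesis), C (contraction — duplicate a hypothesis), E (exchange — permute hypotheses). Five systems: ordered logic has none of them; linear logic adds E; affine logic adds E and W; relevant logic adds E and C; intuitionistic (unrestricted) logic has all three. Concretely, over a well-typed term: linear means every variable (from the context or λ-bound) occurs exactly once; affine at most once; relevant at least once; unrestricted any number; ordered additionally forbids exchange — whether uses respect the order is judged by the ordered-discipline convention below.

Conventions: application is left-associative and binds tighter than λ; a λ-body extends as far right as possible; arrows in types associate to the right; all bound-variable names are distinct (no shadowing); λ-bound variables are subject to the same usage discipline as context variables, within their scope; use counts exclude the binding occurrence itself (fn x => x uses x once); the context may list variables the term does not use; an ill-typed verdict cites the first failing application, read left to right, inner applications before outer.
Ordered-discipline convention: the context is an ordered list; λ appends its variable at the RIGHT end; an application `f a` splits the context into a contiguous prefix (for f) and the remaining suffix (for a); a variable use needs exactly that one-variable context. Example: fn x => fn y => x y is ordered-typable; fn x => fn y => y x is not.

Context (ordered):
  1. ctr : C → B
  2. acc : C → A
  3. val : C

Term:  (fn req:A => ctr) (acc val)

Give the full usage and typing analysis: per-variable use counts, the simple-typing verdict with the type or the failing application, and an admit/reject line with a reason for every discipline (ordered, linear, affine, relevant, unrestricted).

usage: ctr ×1, acc ×1, val ×1, req (λ-bound) ×0
uses in reading order: ctr, acc, val
typing: well-typed — term : C → B
ordered: ✗ — unused: req — weakening required
linear: ✗ — unused: req — weakening required
affine: ✓ — ctr, acc, val, req: no repeats, contraction unneeded
relevant: ✗ — unused: req — weakening required
unrestricted: ✓ — typability at C → B is all that's needed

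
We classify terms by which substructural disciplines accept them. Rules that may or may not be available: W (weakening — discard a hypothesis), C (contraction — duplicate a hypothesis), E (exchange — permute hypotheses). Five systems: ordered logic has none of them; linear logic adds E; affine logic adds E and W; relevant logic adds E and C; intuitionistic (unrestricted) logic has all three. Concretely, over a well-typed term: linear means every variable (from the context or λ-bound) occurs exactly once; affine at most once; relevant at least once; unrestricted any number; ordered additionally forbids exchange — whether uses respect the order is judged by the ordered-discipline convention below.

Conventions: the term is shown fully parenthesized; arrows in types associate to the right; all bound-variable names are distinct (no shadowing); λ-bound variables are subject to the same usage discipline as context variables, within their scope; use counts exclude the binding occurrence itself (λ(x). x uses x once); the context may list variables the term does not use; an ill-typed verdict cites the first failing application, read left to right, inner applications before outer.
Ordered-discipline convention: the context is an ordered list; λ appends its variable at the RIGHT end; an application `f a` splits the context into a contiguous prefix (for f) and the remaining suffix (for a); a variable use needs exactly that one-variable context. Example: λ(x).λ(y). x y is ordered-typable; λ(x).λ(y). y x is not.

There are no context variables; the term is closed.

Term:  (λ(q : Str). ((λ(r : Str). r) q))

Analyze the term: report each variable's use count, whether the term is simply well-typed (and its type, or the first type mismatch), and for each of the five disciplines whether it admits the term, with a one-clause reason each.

variable uses: q (λ-bound): 1×; r (λ-bound): 1×
order of uses: r, q
typing: well-typed at Str → Str
ordered ✓ (single-use (q, r), ordered derivation ok)
linear ✓ (q, r: one use apiece)
affine ✓ (q, r: no repeats, contraction unneeded)
relevant ✓ (every one of q, r appears)
unrestricted ✓ (simply typable at Str → Str; W, C, E all held)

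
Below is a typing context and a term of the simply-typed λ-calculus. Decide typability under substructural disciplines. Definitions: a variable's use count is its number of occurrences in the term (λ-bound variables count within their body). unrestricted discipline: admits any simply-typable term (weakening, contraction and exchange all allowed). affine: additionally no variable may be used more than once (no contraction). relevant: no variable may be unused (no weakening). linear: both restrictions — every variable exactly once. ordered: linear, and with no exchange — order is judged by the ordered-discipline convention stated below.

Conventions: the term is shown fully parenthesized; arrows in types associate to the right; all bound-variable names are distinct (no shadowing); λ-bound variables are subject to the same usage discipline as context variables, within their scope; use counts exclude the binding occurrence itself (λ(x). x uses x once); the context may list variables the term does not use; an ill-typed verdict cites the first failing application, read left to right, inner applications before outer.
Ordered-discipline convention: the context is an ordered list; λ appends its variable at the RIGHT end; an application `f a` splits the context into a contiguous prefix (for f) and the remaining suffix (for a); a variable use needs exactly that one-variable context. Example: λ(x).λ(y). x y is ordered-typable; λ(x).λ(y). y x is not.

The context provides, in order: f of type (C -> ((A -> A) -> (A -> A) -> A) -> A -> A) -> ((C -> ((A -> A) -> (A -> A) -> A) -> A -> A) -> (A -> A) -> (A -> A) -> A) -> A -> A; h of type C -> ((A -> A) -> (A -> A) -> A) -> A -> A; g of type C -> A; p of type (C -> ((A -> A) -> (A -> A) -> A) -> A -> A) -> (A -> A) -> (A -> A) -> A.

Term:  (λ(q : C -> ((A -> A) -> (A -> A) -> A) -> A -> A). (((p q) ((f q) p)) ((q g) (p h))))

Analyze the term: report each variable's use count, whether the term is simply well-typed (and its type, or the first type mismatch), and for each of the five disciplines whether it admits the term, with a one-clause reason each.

counts: f=1, h=1, g=1, p=3, q (λ-bound)=3
uses in reading order: p, q, f, q, p, q, g, p, h
typing: ill-typed: an argument C -> A mismatches the expected C
ordered: ✗, fails simple typing
linear: ✗, a type mismatch blocks all five
affine: ✗, the type mismatch rejects it
relevant: ✗, not simply typable
unrestricted: ✗, fails simple typing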